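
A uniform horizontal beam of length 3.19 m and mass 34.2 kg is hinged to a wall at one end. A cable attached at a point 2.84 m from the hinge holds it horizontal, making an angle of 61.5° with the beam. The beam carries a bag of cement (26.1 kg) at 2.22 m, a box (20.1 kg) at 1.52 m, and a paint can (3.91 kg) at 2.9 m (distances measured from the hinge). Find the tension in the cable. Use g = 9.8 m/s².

T ≈ 606 N

Taking torques about the hinge:
Beam weight: 34.2 × 9.8 = 335.2 N down at 1.595 m → arm 1.595 m, τ = 335.2 × 1.595 = 534.6 N·m clockwise.
Bag of cement: 26.1 × 9.8 = 255.8 N down at 2.22 m → arm 2.22 m, τ = 255.8 × 2.22 = 567.9 N·m clockwise.
Box: 20.1 × 9.8 = 197 N down at 1.52 m → arm 1.52 m, τ = 197 × 1.52 = 299.4 N·m clockwise.
Paint can: 3.91 × 9.8 = 38.32 N down at 2.9 m → arm 2.9 m, τ = 38.32 × 2.9 = 111.1 N·m clockwise.
Total clockwise load moment = 1513 N·m.
The cable tension T acts at 2.84 m; only its component perpendicular to the beam, T sinθ, produces torque. sin 61.5° = 0.8788.
Balancing moments: T × 2.84 × 0.8788 = 1513, giving T = 1513 / 2.496 = 606 N.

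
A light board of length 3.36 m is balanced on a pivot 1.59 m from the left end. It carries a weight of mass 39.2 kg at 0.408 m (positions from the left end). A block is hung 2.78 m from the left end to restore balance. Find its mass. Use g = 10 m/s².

Take moments about the pivot (at 1.59 m from the left end).
Weight: 39.2 × 10 = 392 N down at 0.408 m → arm 1.182 m, τ = 392 × 1.182 = 463.3 N·m counterclockwise.
Net moment of known loads = 463.3 N·m counterclockwise.
An unknown mass m at 2.78 m has arm 1.19 m; its moment is m·g·1.19 clockwise.
For rotational equilibrium, m × 10 × 1.19 = 463.3, so m = 463.3 / (10 × 1.19) = 38.9 kg.

m ≈ 38.9 kg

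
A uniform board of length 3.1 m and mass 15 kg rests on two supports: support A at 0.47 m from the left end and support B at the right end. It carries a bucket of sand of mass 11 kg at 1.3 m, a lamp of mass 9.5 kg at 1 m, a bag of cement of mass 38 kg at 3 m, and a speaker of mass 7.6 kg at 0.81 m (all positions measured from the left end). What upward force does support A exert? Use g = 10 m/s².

Take moments about support B.
Beam weight: 15 × 10 = 150 N down at 1.55 m → arm 1.55 m, τ = 150 × 1.55 = 232.5 N·m counterclockwise.
Bucket of sand: 11 × 10 = 110 N down at 1.3 m → arm 1.8 m, τ = 110 × 1.8 = 198 N·m counterclockwise.
Lamp: 9.5 × 10 = 95 N down at 1 m → arm 2.1 m, τ = 95 × 2.1 = 199.5 N·m counterclockwise.
Bag of cement: 38 × 10 = 380 N down at 3 m → arm 0.1 m, τ = 380 × 0.1 = 38 N·m counterclockwise.
Speaker: 7.6 × 10 = 76 N down at 0.81 m → arm 2.29 m, τ = 76 × 2.29 = 174 N·m counterclockwise.
Net load moment about support B = 842 N·m counterclockwise.
Reaction R at support A is upward at 0.47 m, arm 2.63 m → moment R × 2.63 clockwise.
Στ = 0 ⇒ R × 2.63 = 842 ⇒ R = 320 N.

R_A ≈ 320 N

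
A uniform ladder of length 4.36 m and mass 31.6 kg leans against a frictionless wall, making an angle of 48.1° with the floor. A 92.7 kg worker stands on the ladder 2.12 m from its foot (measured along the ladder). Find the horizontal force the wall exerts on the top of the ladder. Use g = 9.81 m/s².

About the foot of the ladder:
Ladder weight 31.6×9.81 = 310 N acts at 2.18 m along the ladder; its horizontal arm is 2.18·cos48.1° = 1.456 m → τ = 451.4 N·m clockwise.
Worker: 92.7×9.81 = 909.4 N at 2.12 m → arm 1.416 m → τ = 1288 N·m clockwise.
Wall normal N acts horizontally at the top; its moment arm is the height L sinθ = 4.36·sin48.1° = 3.245 m, counterclockwise.
Στ = 0 ⇒ N × 3.245 = 1739 ⇒ N = 536 N.

N_wall ≈ 536 N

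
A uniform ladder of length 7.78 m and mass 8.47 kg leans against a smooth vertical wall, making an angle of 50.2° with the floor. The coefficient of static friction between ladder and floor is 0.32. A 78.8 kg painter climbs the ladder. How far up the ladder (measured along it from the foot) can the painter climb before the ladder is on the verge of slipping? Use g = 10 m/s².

About the foot of the ladder:
Ladder weight 8.47×10 = 84.7 N acts at 3.89 m along the ladder; its horizontal arm is 3.89·cos50.2° = 2.49 m → τ = 210.9 N·m clockwise.
Painter weight 78.8×10 = 788 N at distance d → arm d·cos50.2° → τ = 788·d·0.6401 clockwise.
Wall normal N at the top has arm L sinθ = 5.977 m counterclockwise, so Στ = 0 gives N·5.977 = 210.9 + 504.4·d.
ΣFy = 0 ⇒ N_floor = 872.7 N, so the maximum friction is μ_s·N_floor = 0.32×872.7 = 279.3 N. ΣFx = 0 ⇒ N_wall = f, so at the slipping point N = 279.3 N.
Substituting: 279.3×5.977 = 210.9 + 504.4·d ⇒ d = (1669 − 210.9) / 504.4 = 2.89 m.

d ≈ 2.89 m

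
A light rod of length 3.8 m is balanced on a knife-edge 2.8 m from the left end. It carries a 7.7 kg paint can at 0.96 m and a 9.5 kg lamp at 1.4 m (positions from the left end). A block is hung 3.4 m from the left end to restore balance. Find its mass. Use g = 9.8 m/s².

m ≈ 45.8 kg

Choose the knife-edge (at 2.8 m from the left end) as the axis so the support reaction has zero arm there.
Paint can: 7.7 × 9.8 = 75.46 N down at 0.96 m → arm 1.84 m, τ = 75.46 × 1.84 = 138.8 N·m counterclockwise.
Lamp: 9.5 × 9.8 = 93.1 N down at 1.4 m → arm 1.4 m, τ = 93.1 × 1.4 = 130.3 N·m counterclockwise.
Net moment of known loads = 269.1 N·m counterclockwise.
An unknown mass m at 3.4 m has arm 0.6 m; its moment is m·g·0.6 clockwise.
Στ = 0 ⇒ m × 9.8 × 0.6 = 269.1 ⇒ m = 269.1 / (9.8 × 0.6) = 45.8 kg.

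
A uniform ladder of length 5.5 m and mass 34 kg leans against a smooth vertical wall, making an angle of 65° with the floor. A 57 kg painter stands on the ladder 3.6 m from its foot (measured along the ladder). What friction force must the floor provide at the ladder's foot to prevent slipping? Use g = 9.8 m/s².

About the foot of the ladder:
Ladder weight 34×9.8 = 333.2 N acts at 2.75 m along the ladder; its horizontal arm is 2.75·cos65° = 1.162 m → τ = 387.2 N·m clockwise.
Painter: 57×9.8 = 558.6 N at 3.6 m → arm 1.521 m → τ = 849.6 N·m clockwise.
Wall normal N acts horizontally at the top; its moment arm is the height L sinθ = 5.5·sin65° = 4.985 m, counterclockwise.
Στ = 0 ⇒ N × 4.985 = 1237 ⇒ N = 248 N.
ΣFx = 0: friction at the foot balances the wall's push, so f = N_wall = 248 N.

f ≈ 248 N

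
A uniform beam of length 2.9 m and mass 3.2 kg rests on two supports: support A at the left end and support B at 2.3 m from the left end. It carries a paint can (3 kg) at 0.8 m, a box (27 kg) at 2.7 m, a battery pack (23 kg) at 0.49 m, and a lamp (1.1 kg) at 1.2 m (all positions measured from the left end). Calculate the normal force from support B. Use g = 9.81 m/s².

Taking torques about support A:
Beam weight: 3.2 × 9.81 = 31.39 N down at 1.45 m → arm 1.45 m, τ = 31.39 × 1.45 = 45.52 N·m clockwise.
Paint can: 3 × 9.81 = 29.43 N down at 0.8 m → arm 0.8 m, τ = 29.43 × 0.8 = 23.54 N·m clockwise.
Box: 27 × 9.81 = 264.9 N down at 2.7 m → arm 2.7 m, τ = 264.9 × 2.7 = 715.2 N·m clockwise.
Battery pack: 23 × 9.81 = 225.6 N down at 0.49 m → arm 0.49 m, τ = 225.6 × 0.49 = 110.5 N·m clockwise.
Lamp: 1.1 × 9.81 = 10.79 N down at 1.2 m → arm 1.2 m, τ = 10.79 × 1.2 = 12.95 N·m clockwise.
Net load moment about support A = 907.7 N·m clockwise.
Reaction R at support B is upward at 2.3 m, arm 2.3 m → moment R × 2.3 counterclockwise.
Setting net torque to zero: R × 2.3 = 907.7 → R = 395 N.

R_B ≈ 395 N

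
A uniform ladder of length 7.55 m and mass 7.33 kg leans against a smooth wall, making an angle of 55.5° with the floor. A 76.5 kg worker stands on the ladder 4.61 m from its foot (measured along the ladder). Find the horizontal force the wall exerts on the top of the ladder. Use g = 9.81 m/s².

N_wall ≈ 340 N

Taking torques about the foot of the ladder:
Ladder weight 7.33×9.81 = 71.91 N acts at 3.775 m along the ladder; its horizontal arm is 3.775·cos55.5° = 2.138 m → τ = 153.7 N·m clockwise.
Worker: 76.5×9.81 = 750.5 N at 4.61 m → arm 2.611 m → τ = 1960 N·m clockwise.
Wall normal N acts horizontally at the top; its moment arm is the height L sinθ = 7.55·sin55.5° = 6.222 m, counterclockwise.
Balancing moments: N × 6.222 = 2114, giving N = 340 N.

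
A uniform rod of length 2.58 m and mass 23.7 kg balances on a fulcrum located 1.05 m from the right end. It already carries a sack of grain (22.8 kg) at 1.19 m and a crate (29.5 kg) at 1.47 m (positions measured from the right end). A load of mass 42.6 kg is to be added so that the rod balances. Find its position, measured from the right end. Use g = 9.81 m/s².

x ≈ 0.551 m from the right end

Choose the fulcrum (at 1.05 m from the right end) as the axis so the support reaction has zero arm there.
Beam weight: 23.7 × 9.81 = 232.5 N down at 1.29 m → arm 0.24 m, τ = 232.5 × 0.24 = 55.8 N·m counterclockwise.
Sack of grain: 22.8 × 9.81 = 223.7 N down at 1.19 m → arm 0.14 m, τ = 223.7 × 0.14 = 31.32 N·m counterclockwise.
Crate: 29.5 × 9.81 = 289.4 N down at 1.47 m → arm 0.42 m, τ = 289.4 × 0.42 = 121.5 N·m counterclockwise.
Net moment of existing loads = 208.6 N·m counterclockwise.
The load weighs 42.6 × 9.81 = 417.9 N and must supply an equal clockwise moment, so its lever arm about the fulcrum is 208.6 / 417.9 = 0.499 m.
That puts it at 1.05 − 0.499 = 0.551 m from the right end.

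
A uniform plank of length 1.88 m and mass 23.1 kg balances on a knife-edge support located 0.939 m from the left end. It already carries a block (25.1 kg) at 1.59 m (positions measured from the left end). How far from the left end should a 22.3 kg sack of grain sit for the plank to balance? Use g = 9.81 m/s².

Take moments about the knife-edge support (at 0.939 m from the left end).
Beam weight: 23.1 × 9.81 = 226.6 N down at 0.94 m → arm 0.001 m, τ = 226.6 × 0.001 = 0.2266 N·m clockwise.
Block: 25.1 × 9.81 = 246.2 N down at 1.59 m → arm 0.651 m, τ = 246.2 × 0.651 = 160.3 N·m clockwise.
Net moment of existing loads = 160.5 N·m clockwise.
The sack of grain weighs 22.3 × 9.81 = 218.8 N and must supply an equal counterclockwise moment, so its lever arm about the knife-edge support is 160.5 / 218.8 = 0.734 m.
That puts it at 0.939 − 0.734 = 0.205 m from the left end.

x ≈ 0.205 m from the left end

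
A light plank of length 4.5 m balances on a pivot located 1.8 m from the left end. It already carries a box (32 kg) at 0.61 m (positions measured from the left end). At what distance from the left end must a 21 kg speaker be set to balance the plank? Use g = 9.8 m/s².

Sum moments about the pivot (at 1.8 m from the left end) (the support reaction has zero arm there).
Box: 32 × 9.8 = 313.6 N down at 0.61 m → arm 1.19 m, τ = 313.6 × 1.19 = 373.2 N·m counterclockwise.
Net moment of existing loads = 373.2 N·m counterclockwise.
The speaker weighs 21 × 9.8 = 205.8 N and must supply an equal clockwise moment, so its lever arm about the pivot is 373.2 / 205.8 = 1.81 m.
That puts it at 1.8 + 1.81 = 3.61 m from the left end.

x ≈ 3.61 m from the left end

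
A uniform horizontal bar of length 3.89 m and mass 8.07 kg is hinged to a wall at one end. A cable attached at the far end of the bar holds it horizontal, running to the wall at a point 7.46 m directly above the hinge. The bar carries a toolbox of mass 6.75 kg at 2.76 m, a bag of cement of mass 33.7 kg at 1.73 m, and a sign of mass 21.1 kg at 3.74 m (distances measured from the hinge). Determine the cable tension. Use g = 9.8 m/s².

Choose the hinge as the axis so the unknown hinge reaction has zero arm there.
Beam weight: 8.07 × 9.8 = 79.09 N down at 1.945 m → arm 1.945 m, τ = 79.09 × 1.945 = 153.8 N·m clockwise.
Toolbox: 6.75 × 9.8 = 66.15 N down at 2.76 m → arm 2.76 m, τ = 66.15 × 2.76 = 182.6 N·m clockwise.
Bag of cement: 33.7 × 9.8 = 330.3 N down at 1.73 m → arm 1.73 m, τ = 330.3 × 1.73 = 571.4 N·m clockwise.
Sign: 21.1 × 9.8 = 206.8 N down at 3.74 m → arm 3.74 m, τ = 206.8 × 3.74 = 773.4 N·m clockwise.
Total clockwise load moment = 1681 N·m.
The cable tension T acts at 3.89 m; only its component perpendicular to the bar, T sinθ, produces torque. sinθ = h/√(h²+d²) = 7.46/√(7.46²+3.89²) = 0.8867.
Setting net torque to zero: T × 3.89 × 0.8867 = 1681 → T = 1681 / 3.449 = 487 N.

T ≈ 487 N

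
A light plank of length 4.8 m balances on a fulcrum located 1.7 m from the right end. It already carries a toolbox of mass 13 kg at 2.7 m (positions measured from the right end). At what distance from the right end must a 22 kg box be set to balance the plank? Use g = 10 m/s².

x ≈ 1.11 m from the right end

Take moments about the fulcrum (at 1.7 m from the right end).
Toolbox: 13 × 10 = 130 N down at 2.7 m → arm 1 m, τ = 130 × 1 = 130 N·m counterclockwise.
Net moment of existing loads = 130 N·m counterclockwise.
The box weighs 22 × 10 = 220 N and must supply an equal clockwise moment, so its lever arm about the fulcrum is 130 / 220 = 0.591 m.
That puts it at 1.7 − 0.591 = 1.11 m from the right end.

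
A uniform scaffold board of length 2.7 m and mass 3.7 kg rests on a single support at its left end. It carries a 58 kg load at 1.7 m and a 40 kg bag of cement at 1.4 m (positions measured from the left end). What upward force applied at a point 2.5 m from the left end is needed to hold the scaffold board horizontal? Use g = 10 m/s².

F ≈ 638 N

Choose the left end as the axis so the unknown pivot reaction has zero arm there.
Beam weight: 3.7 × 10 = 37 N down at 1.35 m → arm 1.35 m, τ = 37 × 1.35 = 49.95 N·m clockwise.
Load: 58 × 10 = 580 N down at 1.7 m → arm 1.7 m, τ = 580 × 1.7 = 986 N·m clockwise.
Bag of cement: 40 × 10 = 400 N down at 1.4 m → arm 1.4 m, τ = 400 × 1.4 = 560 N·m clockwise.
Net moment of the loads = 1596 N·m clockwise.
The upward force F acts at a point 2.5 m from the left end, arm 2.5 m, giving F × 2.5 counterclockwise.
Setting net torque to zero: F × 2.5 = 1596 → F = 1596 / 2.5 = 638 N.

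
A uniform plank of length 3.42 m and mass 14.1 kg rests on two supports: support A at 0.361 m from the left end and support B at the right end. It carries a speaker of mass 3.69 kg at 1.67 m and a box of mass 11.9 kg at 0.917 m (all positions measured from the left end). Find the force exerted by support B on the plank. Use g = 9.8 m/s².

R_B ≈ 97.6 N

About support A:
Beam weight: 14.1 × 9.8 = 138.2 N down at 1.71 m → arm 1.349 m, τ = 138.2 × 1.349 = 186.4 N·m clockwise.
Speaker: 3.69 × 9.8 = 36.16 N down at 1.67 m → arm 1.309 m, τ = 36.16 × 1.309 = 47.33 N·m clockwise.
Box: 11.9 × 9.8 = 116.6 N down at 0.917 m → arm 0.556 m, τ = 116.6 × 0.556 = 64.83 N·m clockwise.
Net load moment about support A = 298.6 N·m clockwise.
Reaction R at support B is upward at 3.42 m, arm 3.059 m → moment R × 3.059 counterclockwise.
Στ = 0 ⇒ R × 3.059 = 298.6 ⇒ R = 97.6 N.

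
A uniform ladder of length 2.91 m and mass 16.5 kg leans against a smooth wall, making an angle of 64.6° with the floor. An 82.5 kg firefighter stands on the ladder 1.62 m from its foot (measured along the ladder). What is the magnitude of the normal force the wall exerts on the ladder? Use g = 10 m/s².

N_wall ≈ 257 N

Take moments about the foot of the ladder.
Ladder weight 16.5×10 = 165 N acts at 1.455 m along the ladder; its horizontal arm is 1.455·cos64.6° = 0.6241 m → τ = 103 N·m clockwise.
Firefighter: 82.5×10 = 825 N at 1.62 m → arm 0.6949 m → τ = 573.3 N·m clockwise.
Wall normal N acts horizontally at the top; its moment arm is the height L sinθ = 2.91·sin64.6° = 2.629 m, counterclockwise.
Setting net torque to zero: N × 2.629 = 676.3 → N = 257 N.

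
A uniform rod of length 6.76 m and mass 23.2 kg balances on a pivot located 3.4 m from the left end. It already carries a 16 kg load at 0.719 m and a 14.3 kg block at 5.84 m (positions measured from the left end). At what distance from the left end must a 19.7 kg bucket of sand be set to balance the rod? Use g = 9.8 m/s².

Taking torques about the pivot (at 3.4 m from the left end):
Beam weight: 23.2 × 9.8 = 227.4 N down at 3.38 m → arm 0.02 m, τ = 227.4 × 0.02 = 4.548 N·m counterclockwise.
Load: 16 × 9.8 = 156.8 N down at 0.719 m → arm 2.681 m, τ = 156.8 × 2.681 = 420.4 N·m counterclockwise.
Block: 14.3 × 9.8 = 140.1 N down at 5.84 m → arm 2.44 m, τ = 140.1 × 2.44 = 341.8 N·m clockwise.
Net moment of existing loads = 83.15 N·m counterclockwise.
The bucket of sand weighs 19.7 × 9.8 = 193.1 N and must supply an equal clockwise moment, so its lever arm about the pivot is 83.15 / 193.1 = 0.431 m.
That puts it at 3.4 + 0.431 = 3.83 m from the left end.

x ≈ 3.83 m from the left end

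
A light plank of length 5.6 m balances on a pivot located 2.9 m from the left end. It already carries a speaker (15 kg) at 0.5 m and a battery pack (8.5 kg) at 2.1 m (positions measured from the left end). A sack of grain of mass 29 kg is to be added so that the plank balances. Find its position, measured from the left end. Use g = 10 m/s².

Choose the pivot (at 2.9 m from the left end) as the axis so the support reaction has zero arm there.
Speaker: 15 × 10 = 150 N down at 0.5 m → arm 2.4 m, τ = 150 × 2.4 = 360 N·m counterclockwise.
Battery pack: 8.5 × 10 = 85 N down at 2.1 m → arm 0.8 m, τ = 85 × 0.8 = 68 N·m counterclockwise.
Net moment of existing loads = 428 N·m counterclockwise.
The sack of grain weighs 29 × 10 = 290 N and must supply an equal clockwise moment, so its lever arm about the pivot is 428 / 290 = 1.48 m.
That puts it at 2.9 + 1.48 = 4.38 m from the left end.

x ≈ 4.38 m from the left end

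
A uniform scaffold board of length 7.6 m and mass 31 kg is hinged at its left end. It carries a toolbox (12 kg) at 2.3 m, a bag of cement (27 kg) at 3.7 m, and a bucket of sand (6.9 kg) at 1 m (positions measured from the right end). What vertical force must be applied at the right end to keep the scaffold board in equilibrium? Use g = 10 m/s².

F ≈ 437 N

About the left end:
Beam weight: 31 × 10 = 310 N down at 3.8 m → arm 3.8 m, τ = 310 × 3.8 = 1178 N·m clockwise.
Toolbox: 12 × 10 = 120 N down at 2.3 m → arm 5.3 m, τ = 120 × 5.3 = 636 N·m clockwise.
Bag of cement: 27 × 10 = 270 N down at 3.7 m → arm 3.9 m, τ = 270 × 3.9 = 1053 N·m clockwise.
Bucket of sand: 6.9 × 10 = 69 N down at 1 m → arm 6.6 m, τ = 69 × 6.6 = 455.4 N·m clockwise.
Net moment of the loads = 3322 N·m clockwise.
The upward force F acts at the right end, arm 7.6 m, giving F × 7.6 counterclockwise.
For rotational equilibrium, F × 7.6 = 3322, so F = 3322 / 7.6 = 437 N.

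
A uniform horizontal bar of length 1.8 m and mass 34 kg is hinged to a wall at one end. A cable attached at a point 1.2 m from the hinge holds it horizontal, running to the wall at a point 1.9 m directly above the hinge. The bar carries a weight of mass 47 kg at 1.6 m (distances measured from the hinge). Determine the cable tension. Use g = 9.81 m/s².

T ≈ 1020 N

About the hinge:
Beam weight: 34 × 9.81 = 333.5 N down at 0.9 m → arm 0.9 m, τ = 333.5 × 0.9 = 300.2 N·m clockwise.
Weight: 47 × 9.81 = 461.1 N down at 1.6 m → arm 1.6 m, τ = 461.1 × 1.6 = 737.8 N·m clockwise.
Total clockwise load moment = 1038 N·m.
The cable tension T acts at 1.2 m; only its component perpendicular to the bar, T sinθ, produces torque. sinθ = h/√(h²+d²) = 1.9/√(1.9²+1.2²) = 0.8455.
For rotational equilibrium, T × 1.2 × 0.8455 = 1038, so T = 1038 / 1.015 = 1020 N.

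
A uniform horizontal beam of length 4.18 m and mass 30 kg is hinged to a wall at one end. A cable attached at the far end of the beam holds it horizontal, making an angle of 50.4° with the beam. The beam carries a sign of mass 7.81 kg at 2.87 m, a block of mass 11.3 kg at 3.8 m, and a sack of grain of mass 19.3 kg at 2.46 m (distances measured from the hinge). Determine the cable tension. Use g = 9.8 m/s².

T ≈ 534 N

Sum moments about the hinge (the unknown hinge reaction has zero arm there).
Beam weight: 30 × 9.8 = 294 N down at 2.09 m → arm 2.09 m, τ = 294 × 2.09 = 614.5 N·m clockwise.
Sign: 7.81 × 9.8 = 76.54 N down at 2.87 m → arm 2.87 m, τ = 76.54 × 2.87 = 219.7 N·m clockwise.
Block: 11.3 × 9.8 = 110.7 N down at 3.8 m → arm 3.8 m, τ = 110.7 × 3.8 = 420.7 N·m clockwise.
Sack of grain: 19.3 × 9.8 = 189.1 N down at 2.46 m → arm 2.46 m, τ = 189.1 × 2.46 = 465.2 N·m clockwise.
Total clockwise load moment = 1720 N·m.
The cable tension T acts at 4.18 m; only its component perpendicular to the beam, T sinθ, produces torque. sin 50.4° = 0.7705.
Balancing moments: T × 4.18 × 0.7705 = 1720, giving T = 1720 / 3.221 = 534 N.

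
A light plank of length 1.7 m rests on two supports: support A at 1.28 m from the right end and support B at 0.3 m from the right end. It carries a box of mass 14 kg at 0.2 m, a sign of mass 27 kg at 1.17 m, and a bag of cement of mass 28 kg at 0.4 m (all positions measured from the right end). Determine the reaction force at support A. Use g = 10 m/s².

Taking torques about support B:
Box: 14 × 10 = 140 N down at 0.2 m → arm 0.1 m, τ = 140 × 0.1 = 14 N·m clockwise.
Sign: 27 × 10 = 270 N down at 1.17 m → arm 0.87 m, τ = 270 × 0.87 = 234.9 N·m counterclockwise.
Bag of cement: 28 × 10 = 280 N down at 0.4 m → arm 0.1 m, τ = 280 × 0.1 = 28 N·m counterclockwise.
Net load moment about support B = 248.9 N·m counterclockwise.
Reaction R at support A is upward at 1.28 m, arm 0.98 m → moment R × 0.98 clockwise.
For rotational equilibrium, R × 0.98 = 248.9, so R = 254 N.

R_A ≈ 254 N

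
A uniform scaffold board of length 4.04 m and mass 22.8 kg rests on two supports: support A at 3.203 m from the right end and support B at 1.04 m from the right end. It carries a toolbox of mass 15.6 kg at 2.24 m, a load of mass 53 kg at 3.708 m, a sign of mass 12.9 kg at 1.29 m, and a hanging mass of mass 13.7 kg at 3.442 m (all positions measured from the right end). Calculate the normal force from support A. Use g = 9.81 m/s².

R_A ≈ 991 N

Taking torques about support B:
Beam weight: 22.8 × 9.81 = 223.7 N down at 2.02 m → arm 0.98 m, τ = 223.7 × 0.98 = 219.2 N·m counterclockwise.
Toolbox: 15.6 × 9.81 = 153 N down at 2.24 m → arm 1.2 m, τ = 153 × 1.2 = 183.6 N·m counterclockwise.
Load: 53 × 9.81 = 519.9 N down at 3.708 m → arm 2.668 m, τ = 519.9 × 2.668 = 1387 N·m counterclockwise.
Sign: 12.9 × 9.81 = 126.5 N down at 1.29 m → arm 0.25 m, τ = 126.5 × 0.25 = 31.62 N·m counterclockwise.
Hanging mass: 13.7 × 9.81 = 134.4 N down at 3.442 m → arm 2.402 m, τ = 134.4 × 2.402 = 322.8 N·m counterclockwise.
Net load moment about support B = 2144 N·m counterclockwise.
Reaction R at support A is upward at 3.203 m, arm 2.163 m → moment R × 2.163 clockwise.
For rotational equilibrium, R × 2.163 = 2144, so R = 991 N.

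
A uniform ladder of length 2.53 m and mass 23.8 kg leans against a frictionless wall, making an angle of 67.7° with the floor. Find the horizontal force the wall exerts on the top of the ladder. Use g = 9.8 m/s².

Sum moments about the foot of the ladder (the floor normal and friction both act there and drop out).
Ladder weight 23.8×9.8 = 233.2 N acts at 1.265 m along the ladder; its horizontal arm is 1.265·cos67.7° = 0.48 m → τ = 111.9 N·m clockwise.
Wall normal N acts horizontally at the top; its moment arm is the height L sinθ = 2.53·sin67.7° = 2.341 m, counterclockwise.
For rotational equilibrium, N × 2.341 = 111.9, so N = 47.8 N.

N_wall ≈ 47.8 N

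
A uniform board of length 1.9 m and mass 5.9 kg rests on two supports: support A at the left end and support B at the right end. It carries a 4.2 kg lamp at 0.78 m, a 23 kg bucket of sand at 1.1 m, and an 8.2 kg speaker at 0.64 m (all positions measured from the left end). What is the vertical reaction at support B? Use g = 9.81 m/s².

R_B ≈ 204 N

Take moments about support A.
Beam weight: 5.9 × 9.81 = 57.88 N down at 0.95 m → arm 0.95 m, τ = 57.88 × 0.95 = 54.99 N·m clockwise.
Lamp: 4.2 × 9.81 = 41.2 N down at 0.78 m → arm 0.78 m, τ = 41.2 × 0.78 = 32.14 N·m clockwise.
Bucket of sand: 23 × 9.81 = 225.6 N down at 1.1 m → arm 1.1 m, τ = 225.6 × 1.1 = 248.2 N·m clockwise.
Speaker: 8.2 × 9.81 = 80.44 N down at 0.64 m → arm 0.64 m, τ = 80.44 × 0.64 = 51.48 N·m clockwise.
Net load moment about support A = 386.8 N·m clockwise.
Reaction R at support B is upward at 1.9 m, arm 1.9 m → moment R × 1.9 counterclockwise.
Στ = 0 ⇒ R × 1.9 = 386.8 ⇒ R = 204 N.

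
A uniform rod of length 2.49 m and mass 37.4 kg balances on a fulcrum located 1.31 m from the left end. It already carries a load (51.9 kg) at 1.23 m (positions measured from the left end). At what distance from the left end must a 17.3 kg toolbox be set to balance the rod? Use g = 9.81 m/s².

Sum moments about the fulcrum (at 1.31 m from the left end) (the support reaction has zero arm there).
Beam weight: 37.4 × 9.81 = 366.9 N down at 1.245 m → arm 0.065 m, τ = 366.9 × 0.065 = 23.85 N·m counterclockwise.
Load: 51.9 × 9.81 = 509.1 N down at 1.23 m → arm 0.08 m, τ = 509.1 × 0.08 = 40.73 N·m counterclockwise.
Net moment of existing loads = 64.58 N·m counterclockwise.
The toolbox weighs 17.3 × 9.81 = 169.7 N and must supply an equal clockwise moment, so its lever arm about the fulcrum is 64.58 / 169.7 = 0.381 m.
That puts it at 1.31 + 0.381 = 1.69 m from the left end.

x ≈ 1.69 m from the left end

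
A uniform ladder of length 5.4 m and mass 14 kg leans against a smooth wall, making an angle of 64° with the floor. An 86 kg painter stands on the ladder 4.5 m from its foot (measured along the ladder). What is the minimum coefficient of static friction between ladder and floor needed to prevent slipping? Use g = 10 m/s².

μ_min ≈ 0.384

Taking torques about the foot of the ladder:
Ladder weight 14×10 = 140 N acts at 2.7 m along the ladder; its horizontal arm is 2.7·cos64° = 1.184 m → τ = 165.8 N·m clockwise.
Painter: 86×10 = 860 N at 4.5 m → arm 1.973 m → τ = 1697 N·m clockwise.
Wall normal N acts horizontally at the top; its moment arm is the height L sinθ = 5.4·sin64° = 4.853 m, counterclockwise.
Setting net torque to zero: N × 4.853 = 1863 → N = 383.9 N.
ΣFx = 0 ⇒ f = N_wall = 383.9 N. ΣFy = 0 ⇒ N_floor = 1000 N.
μ_min = f / N_floor = 383.9 / 1000 = 0.384.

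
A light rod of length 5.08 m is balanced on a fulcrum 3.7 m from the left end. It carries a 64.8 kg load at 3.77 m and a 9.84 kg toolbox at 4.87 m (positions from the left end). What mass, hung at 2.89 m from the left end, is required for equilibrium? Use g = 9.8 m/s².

m ≈ 19.8 kg

Sum moments about the fulcrum (at 3.7 m from the left end) (the support reaction has zero arm there).
Load: 64.8 × 9.8 = 635 N down at 3.77 m → arm 0.07 m, τ = 635 × 0.07 = 44.45 N·m clockwise.
Toolbox: 9.84 × 9.8 = 96.43 N down at 4.87 m → arm 1.17 m, τ = 96.43 × 1.17 = 112.8 N·m clockwise.
Net moment of known loads = 157.2 N·m clockwise.
An unknown mass m at 2.89 m has arm 0.81 m; its moment is m·g·0.81 counterclockwise.
Στ = 0 ⇒ m × 9.8 × 0.81 = 157.2 ⇒ m = 157.2 / (9.8 × 0.81) = 19.8 kg.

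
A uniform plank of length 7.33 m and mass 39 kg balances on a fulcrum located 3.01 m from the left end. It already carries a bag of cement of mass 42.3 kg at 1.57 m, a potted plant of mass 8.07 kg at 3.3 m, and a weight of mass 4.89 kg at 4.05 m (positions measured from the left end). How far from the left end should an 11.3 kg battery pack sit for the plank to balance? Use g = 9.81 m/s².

x ≈ 5.48 m from the left end

Sum moments about the fulcrum (at 3.01 m from the left end) (the support reaction has zero arm there).
Beam weight: 39 × 9.81 = 382.6 N down at 3.665 m → arm 0.655 m, τ = 382.6 × 0.655 = 250.6 N·m clockwise.
Bag of cement: 42.3 × 9.81 = 415 N down at 1.57 m → arm 1.44 m, τ = 415 × 1.44 = 597.6 N·m counterclockwise.
Potted plant: 8.07 × 9.81 = 79.17 N down at 3.3 m → arm 0.29 m, τ = 79.17 × 0.29 = 22.96 N·m clockwise.
Weight: 4.89 × 9.81 = 47.97 N down at 4.05 m → arm 1.04 m, τ = 47.97 × 1.04 = 49.89 N·m clockwise.
Net moment of existing loads = 274.2 N·m counterclockwise.
The battery pack weighs 11.3 × 9.81 = 110.9 N and must supply an equal clockwise moment, so its lever arm about the fulcrum is 274.2 / 110.9 = 2.47 m.
That puts it at 3.01 + 2.47 = 5.48 m from the left end.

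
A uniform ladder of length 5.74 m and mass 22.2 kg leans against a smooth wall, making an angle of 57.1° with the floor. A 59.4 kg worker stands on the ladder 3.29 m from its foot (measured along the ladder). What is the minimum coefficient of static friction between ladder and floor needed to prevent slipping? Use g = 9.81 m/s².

μ_min ≈ 0.358

About the foot of the ladder:
Ladder weight 22.2×9.81 = 217.8 N acts at 2.87 m along the ladder; its horizontal arm is 2.87·cos57.1° = 1.559 m → τ = 339.6 N·m clockwise.
Worker: 59.4×9.81 = 582.7 N at 3.29 m → arm 1.787 m → τ = 1041 N·m clockwise.
Wall normal N acts horizontally at the top; its moment arm is the height L sinθ = 5.74·sin57.1° = 4.819 m, counterclockwise.
For rotational equilibrium, N × 4.819 = 1381, so N = 286.6 N.
ΣFx = 0 ⇒ f = N_wall = 286.6 N. ΣFy = 0 ⇒ N_floor = 800.5 N.
μ_min = f / N_floor = 286.6 / 800.5 = 0.358.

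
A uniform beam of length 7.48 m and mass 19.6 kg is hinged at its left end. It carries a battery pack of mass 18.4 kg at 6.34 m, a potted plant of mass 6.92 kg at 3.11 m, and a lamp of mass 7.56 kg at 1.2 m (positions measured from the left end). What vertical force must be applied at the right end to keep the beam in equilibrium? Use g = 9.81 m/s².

About the left end:
Beam weight: 19.6 × 9.81 = 192.3 N down at 3.74 m → arm 3.74 m, τ = 192.3 × 3.74 = 719.2 N·m clockwise.
Battery pack: 18.4 × 9.81 = 180.5 N down at 6.34 m → arm 6.34 m, τ = 180.5 × 6.34 = 1144 N·m clockwise.
Potted plant: 6.92 × 9.81 = 67.89 N down at 3.11 m → arm 3.11 m, τ = 67.89 × 3.11 = 211.1 N·m clockwise.
Lamp: 7.56 × 9.81 = 74.16 N down at 1.2 m → arm 1.2 m, τ = 74.16 × 1.2 = 88.99 N·m clockwise.
Net moment of the loads = 2163 N·m clockwise.
The upward force F acts at the right end, arm 7.48 m, giving F × 7.48 counterclockwise.
For rotational equilibrium, F × 7.48 = 2163, so F = 2163 / 7.48 = 289 N.

F ≈ 289 N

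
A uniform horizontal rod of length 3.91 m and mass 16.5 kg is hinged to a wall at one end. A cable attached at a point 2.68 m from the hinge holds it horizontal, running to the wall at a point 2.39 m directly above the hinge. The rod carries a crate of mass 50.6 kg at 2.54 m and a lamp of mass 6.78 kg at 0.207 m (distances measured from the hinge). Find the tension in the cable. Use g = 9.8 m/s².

Take moments about the hinge.
Beam weight: 16.5 × 9.8 = 161.7 N down at 1.955 m → arm 1.955 m, τ = 161.7 × 1.955 = 316.1 N·m clockwise.
Crate: 50.6 × 9.8 = 495.9 N down at 2.54 m → arm 2.54 m, τ = 495.9 × 2.54 = 1260 N·m clockwise.
Lamp: 6.78 × 9.8 = 66.44 N down at 0.207 m → arm 0.207 m, τ = 66.44 × 0.207 = 13.75 N·m clockwise.
Total clockwise load moment = 1590 N·m.
The cable tension T acts at 2.68 m; only its component perpendicular to the rod, T sinθ, produces torque. sinθ = h/√(h²+d²) = 2.39/√(2.39²+2.68²) = 0.6656.
Setting net torque to zero: T × 2.68 × 0.6656 = 1590 → T = 1590 / 1.784 = 891 N.

T ≈ 891 N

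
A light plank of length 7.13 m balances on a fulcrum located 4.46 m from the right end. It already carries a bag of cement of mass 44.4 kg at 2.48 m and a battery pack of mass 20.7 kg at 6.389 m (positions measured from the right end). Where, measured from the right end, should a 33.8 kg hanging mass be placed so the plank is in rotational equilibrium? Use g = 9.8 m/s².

x ≈ 5.88 m from the right end

Sum moments about the fulcrum (at 4.46 m from the right end) (the support reaction has zero arm there).
Bag of cement: 44.4 × 9.8 = 435.1 N down at 2.48 m → arm 1.98 m, τ = 435.1 × 1.98 = 861.5 N·m clockwise.
Battery pack: 20.7 × 9.8 = 202.9 N down at 6.389 m → arm 1.929 m, τ = 202.9 × 1.929 = 391.4 N·m counterclockwise.
Net moment of existing loads = 470.1 N·m clockwise.
The hanging mass weighs 33.8 × 9.8 = 331.2 N and must supply an equal counterclockwise moment, so its lever arm about the fulcrum is 470.1 / 331.2 = 1.42 m.
That puts it at 4.46 + 1.42 = 5.88 m from the right end.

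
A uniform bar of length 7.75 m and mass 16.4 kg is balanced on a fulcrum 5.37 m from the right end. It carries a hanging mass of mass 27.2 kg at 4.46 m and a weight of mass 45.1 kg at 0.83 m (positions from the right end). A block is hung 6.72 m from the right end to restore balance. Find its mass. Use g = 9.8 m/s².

Choose the fulcrum (at 5.37 m from the right end) as the axis so the support reaction has zero arm there.
Beam weight: 16.4 × 9.8 = 160.7 N down at 3.875 m → arm 1.495 m, τ = 160.7 × 1.495 = 240.2 N·m clockwise.
Hanging mass: 27.2 × 9.8 = 266.6 N down at 4.46 m → arm 0.91 m, τ = 266.6 × 0.91 = 242.6 N·m clockwise.
Weight: 45.1 × 9.8 = 442 N down at 0.83 m → arm 4.54 m, τ = 442 × 4.54 = 2007 N·m clockwise.
Net moment of known loads = 2490 N·m clockwise.
An unknown mass m at 6.72 m has arm 1.35 m; its moment is m·g·1.35 counterclockwise.
Setting net torque to zero: m × 9.8 × 1.35 = 2490 → m = 2490 / (9.8 × 1.35) = 188 kg.

m ≈ 188 kg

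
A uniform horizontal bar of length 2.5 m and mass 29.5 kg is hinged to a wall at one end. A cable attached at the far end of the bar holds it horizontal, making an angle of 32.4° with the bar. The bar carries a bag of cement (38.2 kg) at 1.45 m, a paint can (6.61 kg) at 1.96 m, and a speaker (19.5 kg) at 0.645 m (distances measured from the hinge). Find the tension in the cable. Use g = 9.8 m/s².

T ≈ 862 N

About the hinge:
Beam weight: 29.5 × 9.8 = 289.1 N down at 1.25 m → arm 1.25 m, τ = 289.1 × 1.25 = 361.4 N·m clockwise.
Bag of cement: 38.2 × 9.8 = 374.4 N down at 1.45 m → arm 1.45 m, τ = 374.4 × 1.45 = 542.9 N·m clockwise.
Paint can: 6.61 × 9.8 = 64.78 N down at 1.96 m → arm 1.96 m, τ = 64.78 × 1.96 = 127 N·m clockwise.
Speaker: 19.5 × 9.8 = 191.1 N down at 0.645 m → arm 0.645 m, τ = 191.1 × 0.645 = 123.3 N·m clockwise.
Total clockwise load moment = 1155 N·m.
The cable tension T acts at 2.5 m; only its component perpendicular to the bar, T sinθ, produces torque. sin 32.4° = 0.5358.
Στ = 0 ⇒ T × 2.5 × 0.5358 = 1155 ⇒ T = 1155 / 1.34 = 862 N.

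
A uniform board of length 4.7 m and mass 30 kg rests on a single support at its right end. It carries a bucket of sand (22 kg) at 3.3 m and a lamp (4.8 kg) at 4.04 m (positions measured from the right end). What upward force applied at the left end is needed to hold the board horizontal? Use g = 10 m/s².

F ≈ 346 N

Choose the right end as the axis so the unknown pivot reaction has zero arm there.
Beam weight: 30 × 10 = 300 N down at 2.35 m → arm 2.35 m, τ = 300 × 2.35 = 705 N·m counterclockwise.
Bucket of sand: 22 × 10 = 220 N down at 3.3 m → arm 3.3 m, τ = 220 × 3.3 = 726 N·m counterclockwise.
Lamp: 4.8 × 10 = 48 N down at 4.04 m → arm 4.04 m, τ = 48 × 4.04 = 193.9 N·m counterclockwise.
Net moment of the loads = 1625 N·m counterclockwise.
The upward force F acts at the left end, arm 4.7 m, giving F × 4.7 clockwise.
Setting net torque to zero: F × 4.7 = 1625 → F = 1625 / 4.7 = 346 N.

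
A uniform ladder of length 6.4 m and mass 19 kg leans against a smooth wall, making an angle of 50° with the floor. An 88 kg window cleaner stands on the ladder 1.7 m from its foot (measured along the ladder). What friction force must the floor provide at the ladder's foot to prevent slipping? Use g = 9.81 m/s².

f ≈ 271 N

Taking torques about the foot of the ladder:
Ladder weight 19×9.81 = 186.4 N acts at 3.2 m along the ladder; its horizontal arm is 3.2·cos50° = 2.057 m → τ = 383.4 N·m clockwise.
Window cleaner: 88×9.81 = 863.3 N at 1.7 m → arm 1.093 m → τ = 943.6 N·m clockwise.
Wall normal N acts horizontally at the top; its moment arm is the height L sinθ = 6.4·sin50° = 4.903 m, counterclockwise.
Setting net torque to zero: N × 4.903 = 1327 → N = 271 N.
ΣFx = 0: friction at the foot balances the wall's push, so f = N_wall = 271 N.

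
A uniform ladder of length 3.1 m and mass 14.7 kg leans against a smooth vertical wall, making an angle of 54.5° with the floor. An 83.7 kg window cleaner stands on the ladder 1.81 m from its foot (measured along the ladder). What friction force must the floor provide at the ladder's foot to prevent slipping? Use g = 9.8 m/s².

Choose the foot of the ladder as the axis so the floor normal and friction both act there and drop out.
Ladder weight 14.7×9.8 = 144.1 N acts at 1.55 m along the ladder; its horizontal arm is 1.55·cos54.5° = 0.9001 m → τ = 129.7 N·m clockwise.
Window cleaner: 83.7×9.8 = 820.3 N at 1.81 m → arm 1.051 m → τ = 862.1 N·m clockwise.
Wall normal N acts horizontally at the top; its moment arm is the height L sinθ = 3.1·sin54.5° = 2.524 m, counterclockwise.
For rotational equilibrium, N × 2.524 = 991.8, so N = 393 N.
ΣFx = 0: friction at the foot balances the wall's push, so f = N_wall = 393 N.

f ≈ 393 N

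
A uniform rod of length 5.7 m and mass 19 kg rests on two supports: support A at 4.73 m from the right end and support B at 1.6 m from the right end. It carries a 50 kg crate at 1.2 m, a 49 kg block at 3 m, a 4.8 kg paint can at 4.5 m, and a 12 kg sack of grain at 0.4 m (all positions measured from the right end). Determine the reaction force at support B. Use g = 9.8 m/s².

R_B ≈ 1100 N

About support A:
Beam weight: 19 × 9.8 = 186.2 N down at 2.85 m → arm 1.88 m, τ = 186.2 × 1.88 = 350.1 N·m clockwise.
Crate: 50 × 9.8 = 490 N down at 1.2 m → arm 3.53 m, τ = 490 × 3.53 = 1730 N·m clockwise.
Block: 49 × 9.8 = 480.2 N down at 3 m → arm 1.73 m, τ = 480.2 × 1.73 = 830.7 N·m clockwise.
Paint can: 4.8 × 9.8 = 47.04 N down at 4.5 m → arm 0.23 m, τ = 47.04 × 0.23 = 10.82 N·m clockwise.
Sack of grain: 12 × 9.8 = 117.6 N down at 0.4 m → arm 4.33 m, τ = 117.6 × 4.33 = 509.2 N·m clockwise.
Net load moment about support A = 3431 N·m clockwise.
Reaction R at support B is upward at 1.6 m, arm 3.13 m → moment R × 3.13 counterclockwise.
Στ = 0 ⇒ R × 3.13 = 3431 ⇒ R = 1100 N.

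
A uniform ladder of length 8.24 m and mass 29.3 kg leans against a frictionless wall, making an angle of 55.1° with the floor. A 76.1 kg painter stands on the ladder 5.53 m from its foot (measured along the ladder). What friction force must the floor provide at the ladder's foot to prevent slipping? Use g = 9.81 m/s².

About the foot of the ladder:
Ladder weight 29.3×9.81 = 287.4 N acts at 4.12 m along the ladder; its horizontal arm is 4.12·cos55.1° = 2.357 m → τ = 677.4 N·m clockwise.
Painter: 76.1×9.81 = 746.5 N at 5.53 m → arm 3.164 m → τ = 2362 N·m clockwise.
Wall normal N acts horizontally at the top; its moment arm is the height L sinθ = 8.24·sin55.1° = 6.758 m, counterclockwise.
Setting net torque to zero: N × 6.758 = 3039 → N = 450 N.
ΣFx = 0: friction at the foot balances the wall's push, so f = N_wall = 450 N.

f ≈ 450 N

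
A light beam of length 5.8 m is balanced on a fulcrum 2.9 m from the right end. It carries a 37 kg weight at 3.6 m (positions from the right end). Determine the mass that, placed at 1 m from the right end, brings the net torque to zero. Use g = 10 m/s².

m ≈ 13.6 kg

About the fulcrum (at 2.9 m from the right end):
Weight: 37 × 10 = 370 N down at 3.6 m → arm 0.7 m, τ = 370 × 0.7 = 259 N·m counterclockwise.
Net moment of known loads = 259 N·m counterclockwise.
An unknown mass m at 1 m has arm 1.9 m; its moment is m·g·1.9 clockwise.
Στ = 0 ⇒ m × 10 × 1.9 = 259 ⇒ m = 259 / (10 × 1.9) = 13.6 kg.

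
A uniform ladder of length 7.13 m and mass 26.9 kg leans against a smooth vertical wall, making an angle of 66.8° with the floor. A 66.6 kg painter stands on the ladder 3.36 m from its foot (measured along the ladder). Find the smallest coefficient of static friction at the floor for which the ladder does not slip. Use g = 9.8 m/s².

Take moments about the foot of the ladder.
Ladder weight 26.9×9.8 = 263.6 N acts at 3.565 m along the ladder; its horizontal arm is 3.565·cos66.8° = 1.404 m → τ = 370.1 N·m clockwise.
Painter: 66.6×9.8 = 652.7 N at 3.36 m → arm 1.324 m → τ = 864.2 N·m clockwise.
Wall normal N acts horizontally at the top; its moment arm is the height L sinθ = 7.13·sin66.8° = 6.553 m, counterclockwise.
Setting net torque to zero: N × 6.553 = 1234 → N = 188.3 N.
ΣFx = 0 ⇒ f = N_wall = 188.3 N. ΣFy = 0 ⇒ N_floor = 916.3 N.
μ_min = f / N_floor = 188.3 / 916.3 = 0.206.

μ_min ≈ 0.206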